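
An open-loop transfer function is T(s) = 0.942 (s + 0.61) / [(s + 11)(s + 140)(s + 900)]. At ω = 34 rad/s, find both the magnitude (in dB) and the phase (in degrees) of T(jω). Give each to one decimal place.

|T| = -103.2 dB, ∠T = 1.1°

|j34 + 0.61| = √(34² + 0.61²) = 34.01
|j34 + 11| = √(34² + 11²) = 35.74
|j34 + 140| = √(34² + 140²) = 144.1
|j34 + 900| = √(34² + 900²) = 900.6
|T(j34)| = 0.942 × 34.01 / (35.74 × 144.1 × 900.6) = 6.9084e-06
20 log₁₀(6.9084e-06) = -103.21 dB
∠(j34 + 0.61) = arctan(34/0.61) = 88.97°
∠(j34 + 11) = arctan(34/11) = 72.07°
∠(j34 + 140) = arctan(34/140) = 13.65°
∠(j34 + 900) = arctan(34/900) = 2.16°
∠T(j34) = 88.97° − (72.07° + 13.65° + 2.16°) = 1.09°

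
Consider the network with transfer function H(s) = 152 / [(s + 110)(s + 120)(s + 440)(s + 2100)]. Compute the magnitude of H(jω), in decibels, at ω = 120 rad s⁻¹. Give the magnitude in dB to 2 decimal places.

|j120 + 110| = √(120² + 110²) = 162.8
|j120 + 120| = √(120² + 120²) = 169.7
|j120 + 440| = √(120² + 440²) = 456.1
|j120 + 2100| = √(120² + 2100²) = 2103
|H(j120)| = 152 / (162.8 × 169.7 × 456.1 × 2103) = 5.7354e-09
20 log₁₀(5.7354e-09) = -164.829 dB

-164.83 dB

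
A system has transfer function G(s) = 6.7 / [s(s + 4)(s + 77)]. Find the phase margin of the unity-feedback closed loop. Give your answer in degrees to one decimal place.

Gain crossover: |G(jω)| = 1 at ω ≈ 0.0218 rad/s.
∠G(j0.0218) = −90° − arctan(0.0218/4) − arctan(0.0218/77) ≈ -90.33°
PM = 180° + (-90.33°) = 89.67°

89.7°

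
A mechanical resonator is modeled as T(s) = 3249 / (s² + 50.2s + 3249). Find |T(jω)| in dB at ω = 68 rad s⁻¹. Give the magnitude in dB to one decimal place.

-1.1 dB

|(j68)² + 50.2(j68) + 3249| = |-1375 + j3413.6| = 3680
|T(j68)| = 3249 / 3680 = 0.88285
20 log₁₀(0.88285) = -1.08 dB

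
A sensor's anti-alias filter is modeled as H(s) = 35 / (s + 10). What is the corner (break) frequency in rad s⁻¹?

10 rad s⁻¹

The single real pole at s = −10 gives a corner at ω = 10 rad s⁻¹.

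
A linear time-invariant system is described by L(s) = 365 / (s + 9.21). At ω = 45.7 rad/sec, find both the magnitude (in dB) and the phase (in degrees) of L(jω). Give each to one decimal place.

|j45.7 + 9.21| = √(45.7² + 9.21²) = 46.62
|L(j45.7)| = 365 / 46.62 = 7.8295
20 log₁₀(7.8295) = 17.87 dB
∠(j45.7 + 9.21) = arctan(45.7/9.21) = 78.61°
∠L(j45.7) = −78.61° = -78.61°

|L| = 17.9 dB, ∠L = -78.6°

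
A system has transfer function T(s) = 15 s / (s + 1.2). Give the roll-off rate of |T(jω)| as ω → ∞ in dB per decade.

With 1 zero and 1 pole, the high-frequency asymptotic slope is 20 × (1 − 1) = 0 dB/decade.

0 dB/decade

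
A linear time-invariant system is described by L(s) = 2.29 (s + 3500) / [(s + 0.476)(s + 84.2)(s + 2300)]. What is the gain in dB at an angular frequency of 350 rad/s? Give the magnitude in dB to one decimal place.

|j350 + 3500| = √(350² + 3500²) = 3517
|j350 + 0.476| = √(350² + 0.476²) = 350
|j350 + 84.2| = √(350² + 84.2²) = 360
|j350 + 2300| = √(350² + 2300²) = 2326
|L(j350)| = 2.29 × 3517 / (350 × 360 × 2326) = 2.748e-05
20 log₁₀(2.748e-05) = -91.22 dB

-91.2 dB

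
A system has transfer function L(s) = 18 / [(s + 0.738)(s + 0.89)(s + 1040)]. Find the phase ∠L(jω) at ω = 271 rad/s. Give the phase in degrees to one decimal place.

∠(j271 + 0.738) = arctan(271/0.738) = 89.84°
∠(j271 + 0.89) = arctan(271/0.89) = 89.81°
∠(j271 + 1040) = arctan(271/1040) = 14.61°
∠L(j271) = − (89.84° + 89.81° + 14.61°) = -194.26°

-194.3°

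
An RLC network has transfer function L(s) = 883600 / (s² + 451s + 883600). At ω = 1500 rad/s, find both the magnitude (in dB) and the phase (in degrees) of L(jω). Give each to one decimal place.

|(j1500)² + 451(j1500) + 883600| = |-1.3664e+06 + j6.765e+05| = 1.525e+06
|L(j1500)| = 883600 / 1.525e+06 = 0.57952
20 log₁₀(0.57952) = -4.74 dB
∠[(j1500)² + 451(j1500) + 883600] = ∠[-1.3664e+06 + j6.765e+05] = 153.66°
∠L(j1500) = −153.66° = -153.66°

|L| = -4.7 dB, ∠L = -153.7°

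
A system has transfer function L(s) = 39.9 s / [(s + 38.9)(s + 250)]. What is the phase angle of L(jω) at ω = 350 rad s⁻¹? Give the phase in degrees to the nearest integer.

∠(j350) = 90.00°
∠(j350 + 38.9) = arctan(350/38.9) = 83.66°
∠(j350 + 250) = arctan(350/250) = 54.46°
∠L(j350) = 90.00° − (83.66° + 54.46°) = -48.12°

-48°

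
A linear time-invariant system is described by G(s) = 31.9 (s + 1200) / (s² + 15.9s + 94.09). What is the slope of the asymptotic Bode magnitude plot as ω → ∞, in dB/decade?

With 1 zero and 2 poles, the high-frequency asymptotic slope is 20 × (1 − 2) = -20 dB/decade.

-20 dB/decade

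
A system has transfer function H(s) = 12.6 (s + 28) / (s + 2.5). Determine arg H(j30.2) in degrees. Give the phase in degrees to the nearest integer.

∠(j30.2 + 28) = arctan(30.2/28) = 47.16°
∠(j30.2 + 2.5) = arctan(30.2/2.5) = 85.27°
∠H(j30.2) = 47.16° − 85.27° = -38.10°

-38°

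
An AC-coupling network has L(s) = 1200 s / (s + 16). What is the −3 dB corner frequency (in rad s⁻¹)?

For a single-pole high-pass, the −3 dB point is at the pole: ω = 16 rad s⁻¹.

16 rad s⁻¹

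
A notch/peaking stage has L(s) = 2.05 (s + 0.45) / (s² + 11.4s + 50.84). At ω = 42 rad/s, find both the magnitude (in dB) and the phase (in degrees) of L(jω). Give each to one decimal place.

|L| = -26.3 dB, ∠L = -75.0°

|j42 + 0.45| = √(42² + 0.45²) = 42
|(j42)² + 11.4(j42) + 50.84| = |-1713.2 + j478.8| = 1779
|L(j42)| = 2.05 × 42 / 1779 = 0.048406
20 log₁₀(0.048406) = -26.30 dB
∠(j42 + 0.45) = arctan(42/0.45) = 89.39°
∠[(j42)² + 11.4(j42) + 50.84] = ∠[-1713.2 + j478.8] = 164.39°
∠L(j42) = 89.39° − 164.39° = -75.00°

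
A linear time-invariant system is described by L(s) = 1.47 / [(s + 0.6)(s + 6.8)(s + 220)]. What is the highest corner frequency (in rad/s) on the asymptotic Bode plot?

220 rad/s

Break frequencies occur at each pole and zero magnitude: 0.6 rad/s, 6.8 rad/s, 220 rad/s.
The highest is 220 rad/s.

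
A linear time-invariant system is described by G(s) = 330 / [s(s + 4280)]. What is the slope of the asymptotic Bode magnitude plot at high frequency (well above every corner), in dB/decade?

-40 dB/decade

With 0 zeros and 2 poles, the high-frequency asymptotic slope is 20 × (0 − 2) = -40 dB/decade.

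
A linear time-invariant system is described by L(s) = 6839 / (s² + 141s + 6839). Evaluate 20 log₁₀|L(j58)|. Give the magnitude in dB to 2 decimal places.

|(j58)² + 141(j58) + 6839| = |3475 + j8178| = 8886
|L(j58)| = 6839 / 8886 = 0.76967
20 log₁₀(0.76967) = -2.274 dB

-2.27 dB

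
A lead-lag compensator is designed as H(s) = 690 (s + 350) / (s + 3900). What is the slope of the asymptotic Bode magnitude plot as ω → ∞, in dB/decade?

With 1 zero and 1 pole, the high-frequency asymptotic slope is 20 × (1 − 1) = 0 dB/decade.

0 dB/decade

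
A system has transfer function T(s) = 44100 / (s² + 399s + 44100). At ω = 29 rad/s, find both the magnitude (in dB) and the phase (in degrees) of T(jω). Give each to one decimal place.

|T| = -0.1 dB, ∠T = -15.0 deg

|(j29)² + 399(j29) + 44100| = |43259 + j11571| = 4.478e+04
|T(j29)| = 44100 / 4.478e+04 = 0.98482
20 log₁₀(0.98482) = -0.13 dB
∠[(j29)² + 399(j29) + 44100] = ∠[43259 + j11571] = 14.98°
∠T(j29) = −14.98° = -14.98°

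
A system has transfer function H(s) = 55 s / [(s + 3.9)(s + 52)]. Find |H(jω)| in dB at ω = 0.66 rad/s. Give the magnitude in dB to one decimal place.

|j0.66| = 0.66
|j0.66 + 3.9| = √(0.66² + 3.9²) = 3.955
|j0.66 + 52| = √(0.66² + 52²) = 52
|H(j0.66)| = 55 × 0.66 / (3.955 × 52) = 0.17647
20 log₁₀(0.17647) = -15.07 dB

-15.1 dB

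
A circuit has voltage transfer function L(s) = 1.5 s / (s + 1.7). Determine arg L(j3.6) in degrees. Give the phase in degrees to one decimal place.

∠(j3.6) = 90.00°
∠(j3.6 + 1.7) = arctan(3.6/1.7) = 64.72°
∠L(j3.6) = 90.00° − 64.72° = 25.28°

25.3°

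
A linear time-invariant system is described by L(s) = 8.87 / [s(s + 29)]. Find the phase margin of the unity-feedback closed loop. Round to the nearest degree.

89°

Gain crossover: |L(jω)| = 1 at ω ≈ 0.306 rad/s.
∠L(j0.306) = −90° − arctan(0.306/29) ≈ -90.60°
PM = 180° + (-90.60°) = 89.40°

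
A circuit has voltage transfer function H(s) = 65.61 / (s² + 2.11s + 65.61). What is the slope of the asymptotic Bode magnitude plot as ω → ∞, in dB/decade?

With 0 zeros and 2 poles, the high-frequency asymptotic slope is 20 × (0 − 2) = -40 dB/decade.

-40 dB/decade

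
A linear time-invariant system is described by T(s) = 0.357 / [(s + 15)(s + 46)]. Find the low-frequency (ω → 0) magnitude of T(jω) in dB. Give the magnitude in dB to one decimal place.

T(0) = 0.357 / (15 × 46) = 0.00051739
20 log₁₀(0.00051739) = -65.72 dB

-65.7 dB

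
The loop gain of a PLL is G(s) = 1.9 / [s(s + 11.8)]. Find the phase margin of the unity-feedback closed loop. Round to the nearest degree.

89 deg

Gain crossover: |G(jω)| = 1 at ω ≈ 0.161 rad/s.
∠G(j0.161) = −90° − arctan(0.161/11.8) ≈ -90.78°
PM = 180° + (-90.78°) = 89.22°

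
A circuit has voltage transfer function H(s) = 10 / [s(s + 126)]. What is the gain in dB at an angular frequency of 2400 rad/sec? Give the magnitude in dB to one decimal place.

-115.2 dB

|j2400 + 126| = √(2400² + 126²) = 2403
|j2400| = 2400
|H(j2400)| = 10 / (2403 × 2400) = 1.7337e-06
20 log₁₀(1.7337e-06) = -115.22 dB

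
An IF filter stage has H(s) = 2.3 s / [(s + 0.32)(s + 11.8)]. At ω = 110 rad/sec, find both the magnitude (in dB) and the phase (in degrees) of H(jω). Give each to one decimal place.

|j110| = 110
|j110 + 0.32| = √(110² + 0.32²) = 110
|j110 + 11.8| = √(110² + 11.8²) = 110.6
|H(j110)| = 2.3 × 110 / (110 × 110.6) = 0.02079
20 log₁₀(0.02079) = -33.64 dB
∠(j110) = 90.00°
∠(j110 + 0.32) = arctan(110/0.32) = 89.83°
∠(j110 + 11.8) = arctan(110/11.8) = 83.88°
∠H(j110) = 90.00° − (89.83° + 83.88°) = -83.71°

|H| = -33.6 dB, ∠H = -83.7°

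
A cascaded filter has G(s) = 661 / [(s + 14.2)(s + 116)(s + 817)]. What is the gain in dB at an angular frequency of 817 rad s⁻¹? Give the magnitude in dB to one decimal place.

-121.4 dB

|j817 + 14.2| = √(817² + 14.2²) = 817.1
|j817 + 116| = √(817² + 116²) = 825.2
|j817 + 817| = √(817² + 817²) = 1155
|G(j817)| = 661 / (817.1 × 825.2 × 1155) = 8.4844e-07
20 log₁₀(8.4844e-07) = -121.43 dB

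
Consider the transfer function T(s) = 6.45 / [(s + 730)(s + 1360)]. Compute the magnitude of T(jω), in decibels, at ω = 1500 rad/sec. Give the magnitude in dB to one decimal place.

|j1500 + 730| = √(1500² + 730²) = 1668
|j1500 + 1360| = √(1500² + 1360²) = 2025
|T(j1500)| = 6.45 / (1668 × 2025) = 1.9096e-06
20 log₁₀(1.9096e-06) = -114.38 dB

-114.4 dB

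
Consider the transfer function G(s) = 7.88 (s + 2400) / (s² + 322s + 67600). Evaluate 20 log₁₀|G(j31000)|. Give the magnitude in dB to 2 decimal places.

-71.87 dB

|j31000 + 2400| = √(31000² + 2400²) = 3.109e+04
|(j31000)² + 322(j31000) + 67600| = |-9.6093e+08 + j9.982e+06| = 9.61e+08
|G(j31000)| = 7.88 × 3.109e+04 / 9.61e+08 = 0.00025496
20 log₁₀(0.00025496) = -71.871 dB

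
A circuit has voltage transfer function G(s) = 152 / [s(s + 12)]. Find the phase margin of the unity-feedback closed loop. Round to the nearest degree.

51 deg

Gain crossover: |G(jω)| = 1 at ω ≈ 9.81 rad/s.
∠G(j9.81) = −90° − arctan(9.81/12) ≈ -129.26°
PM = 180° + (-129.26°) = 50.74°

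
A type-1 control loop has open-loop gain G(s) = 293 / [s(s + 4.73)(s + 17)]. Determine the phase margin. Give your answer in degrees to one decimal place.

47.3°

Gain crossover: |G(jω)| = 1 at ω ≈ 3.02 rad/s.
∠G(j3.02) = −90° − arctan(3.02/4.73) − arctan(3.02/17) ≈ -132.67°
PM = 180° + (-132.67°) = 47.33°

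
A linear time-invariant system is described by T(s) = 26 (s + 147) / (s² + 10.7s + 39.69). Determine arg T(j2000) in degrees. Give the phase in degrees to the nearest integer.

-94 deg

∠(j2000 + 147) = arctan(2000/147) = 85.80°
∠[(j2000)² + 10.7(j2000) + 39.69] = ∠[-4e+06 + j21400] = 179.69°
∠T(j2000) = 85.80° − 179.69° = -93.90°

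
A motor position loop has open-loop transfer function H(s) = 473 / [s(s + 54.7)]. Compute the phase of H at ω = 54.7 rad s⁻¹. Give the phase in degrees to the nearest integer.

-135°

∠(j54.7 + 54.7) = arctan(54.7/54.7) = 45.00°
∠(j54.7) = 90.00°
∠H(j54.7) = − (45.00° + 90.00°) = -135.00°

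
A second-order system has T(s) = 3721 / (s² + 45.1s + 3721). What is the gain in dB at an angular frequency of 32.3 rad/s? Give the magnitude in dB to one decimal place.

|(j32.3)² + 45.1(j32.3) + 3721| = |2677.7 + j1456.7| = 3048
|T(j32.3)| = 3721 / 3048 = 1.2207
20 log₁₀(1.2207) = 1.73 dB

1.7 dB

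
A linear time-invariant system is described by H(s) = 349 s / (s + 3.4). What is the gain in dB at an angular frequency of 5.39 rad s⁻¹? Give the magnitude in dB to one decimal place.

49.4 dB

|j5.39| = 5.39
|j5.39 + 3.4| = √(5.39² + 3.4²) = 6.373
|H(j5.39)| = 349 × 5.39 / 6.373 = 295.18
20 log₁₀(295.18) = 49.40 dB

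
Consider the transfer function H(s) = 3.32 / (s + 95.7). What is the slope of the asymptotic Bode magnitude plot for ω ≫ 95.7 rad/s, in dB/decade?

-20 dB/decade

With 0 zeros and 1 pole, the high-frequency asymptotic slope is 20 × (0 − 1) = -20 dB/decade.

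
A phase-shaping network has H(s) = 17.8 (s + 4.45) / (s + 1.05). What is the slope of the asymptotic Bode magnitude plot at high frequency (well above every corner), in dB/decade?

With 1 zero and 1 pole, the high-frequency asymptotic slope is 20 × (1 − 1) = 0 dB/decade.

0 dB/decade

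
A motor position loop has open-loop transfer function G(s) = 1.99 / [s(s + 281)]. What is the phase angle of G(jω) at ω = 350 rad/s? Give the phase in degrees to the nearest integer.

-141°

∠(j350 + 281) = arctan(350/281) = 51.24°
∠(j350) = 90.00°
∠G(j350) = − (51.24° + 90.00°) = -141.24°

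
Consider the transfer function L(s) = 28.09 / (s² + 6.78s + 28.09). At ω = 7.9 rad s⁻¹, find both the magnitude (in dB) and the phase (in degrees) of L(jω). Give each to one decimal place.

|L| = -7.1 dB, ∠L = -122.6°

|(j7.9)² + 6.78(j7.9) + 28.09| = |-34.32 + j53.562| = 63.61
|L(j7.9)| = 28.09 / 63.61 = 0.44157
20 log₁₀(0.44157) = -7.10 dB
∠[(j7.9)² + 6.78(j7.9) + 28.09] = ∠[-34.32 + j53.562] = 122.65°
∠L(j7.9) = −122.65° = -122.65°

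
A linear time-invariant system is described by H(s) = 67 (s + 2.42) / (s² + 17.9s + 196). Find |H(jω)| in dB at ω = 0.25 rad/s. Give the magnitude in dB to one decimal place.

-1.6 dB

|j0.25 + 2.42| = √(0.25² + 2.42²) = 2.433
|(j0.25)² + 17.9(j0.25) + 196| = |195.94 + j4.475| = 196
|H(j0.25)| = 67 × 2.433 / 196 = 0.8317
20 log₁₀(0.8317) = -1.60 dB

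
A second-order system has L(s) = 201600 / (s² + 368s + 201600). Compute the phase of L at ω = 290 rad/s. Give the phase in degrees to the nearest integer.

-42°

∠[(j290)² + 368(j290) + 201600] = ∠[1.175e+05 + j1.0672e+05] = 42.25°
∠L(j290) = −42.25° = -42.25°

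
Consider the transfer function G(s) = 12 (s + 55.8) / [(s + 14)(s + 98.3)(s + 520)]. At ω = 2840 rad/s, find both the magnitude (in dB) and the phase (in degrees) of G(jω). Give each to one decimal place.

|G| = -116.7 dB, ∠G = -168.5°

|j2840 + 55.8| = √(2840² + 55.8²) = 2841
|j2840 + 14| = √(2840² + 14²) = 2840
|j2840 + 98.3| = √(2840² + 98.3²) = 2842
|j2840 + 520| = √(2840² + 520²) = 2887
|G(j2840)| = 12 × 2841 / (2840 × 2842 × 2887) = 1.4629e-06
20 log₁₀(1.4629e-06) = -116.70 dB
∠(j2840 + 55.8) = arctan(2840/55.8) = 88.87°
∠(j2840 + 14) = arctan(2840/14) = 89.72°
∠(j2840 + 98.3) = arctan(2840/98.3) = 88.02°
∠(j2840 + 520) = arctan(2840/520) = 79.62°
∠G(j2840) = 88.87° − (89.72° + 88.02° + 79.62°) = -168.48°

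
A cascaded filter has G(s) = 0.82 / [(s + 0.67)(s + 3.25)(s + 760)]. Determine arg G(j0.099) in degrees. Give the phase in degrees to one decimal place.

-10.2 deg

∠(j0.099 + 0.67) = arctan(0.099/0.67) = 8.41°
∠(j0.099 + 3.25) = arctan(0.099/3.25) = 1.74°
∠(j0.099 + 760) = arctan(0.099/760) = 0.01°
∠G(j0.099) = − (8.41° + 1.74° + 0.01°) = -10.16°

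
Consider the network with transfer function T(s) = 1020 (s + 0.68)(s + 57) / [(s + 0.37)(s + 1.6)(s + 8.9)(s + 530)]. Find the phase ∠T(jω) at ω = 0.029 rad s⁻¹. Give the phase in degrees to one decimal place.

∠(j0.029 + 0.68) = arctan(0.029/0.68) = 2.44°
∠(j0.029 + 57) = arctan(0.029/57) = 0.03°
∠(j0.029 + 0.37) = arctan(0.029/0.37) = 4.48°
∠(j0.029 + 1.6) = arctan(0.029/1.6) = 1.04°
∠(j0.029 + 8.9) = arctan(0.029/8.9) = 0.19°
∠(j0.029 + 530) = arctan(0.029/530) = 0.00°
∠T(j0.029) = 2.44° + 0.03° − (4.48° + 1.04° + 0.19° + 0.00°) = -3.24°

-3.2°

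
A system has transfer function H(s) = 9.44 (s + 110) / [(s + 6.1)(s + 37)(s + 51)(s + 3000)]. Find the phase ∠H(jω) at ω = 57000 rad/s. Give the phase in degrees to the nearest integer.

-267°

∠(j57000 + 110) = arctan(57000/110) = 89.89°
∠(j57000 + 6.1) = arctan(57000/6.1) = 89.99°
∠(j57000 + 37) = arctan(57000/37) = 89.96°
∠(j57000 + 51) = arctan(57000/51) = 89.95°
∠(j57000 + 3000) = arctan(57000/3000) = 86.99°
∠H(j57000) = 89.89° − (89.99° + 89.96° + 89.95° + 86.99°) = -267.00°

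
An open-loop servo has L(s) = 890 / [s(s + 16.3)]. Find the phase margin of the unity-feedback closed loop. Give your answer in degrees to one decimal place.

Gain crossover: |L(jω)| = 1 at ω ≈ 27.7 rad/s.
∠L(j27.7) = −90° − arctan(27.7/16.3) ≈ -149.52°
PM = 180° + (-149.52°) = 30.48°

30.5°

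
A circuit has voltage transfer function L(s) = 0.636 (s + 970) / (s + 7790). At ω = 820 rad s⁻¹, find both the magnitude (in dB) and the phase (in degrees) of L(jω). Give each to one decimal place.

|L| = -19.7 dB, ∠L = 34.2°

|j820 + 970| = √(820² + 970²) = 1270
|j820 + 7790| = √(820² + 7790²) = 7833
|L(j820)| = 0.636 × 1270 / 7833 = 0.10313
20 log₁₀(0.10313) = -19.73 dB
∠(j820 + 970) = arctan(820/970) = 40.21°
∠(j820 + 7790) = arctan(820/7790) = 6.01°
∠L(j820) = 40.21° − 6.01° = 34.20°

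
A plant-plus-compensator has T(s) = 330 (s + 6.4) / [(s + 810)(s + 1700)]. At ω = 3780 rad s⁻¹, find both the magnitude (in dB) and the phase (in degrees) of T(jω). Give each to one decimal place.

|T| = -22.2 dB, ∠T = -53.8°

|j3780 + 6.4| = √(3780² + 6.4²) = 3780
|j3780 + 810| = √(3780² + 810²) = 3866
|j3780 + 1700| = √(3780² + 1700²) = 4145
|T(j3780)| = 330 × 3780 / (3866 × 4145) = 0.077853
20 log₁₀(0.077853) = -22.17 dB
∠(j3780 + 6.4) = arctan(3780/6.4) = 89.90°
∠(j3780 + 810) = arctan(3780/810) = 77.91°
∠(j3780 + 1700) = arctan(3780/1700) = 65.78°
∠T(j3780) = 89.90° − (77.91° + 65.78°) = -53.79°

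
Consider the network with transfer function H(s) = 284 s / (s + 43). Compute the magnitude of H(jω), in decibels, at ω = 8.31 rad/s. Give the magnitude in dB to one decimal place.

|j8.31| = 8.31
|j8.31 + 43| = √(8.31² + 43²) = 43.8
|H(j8.31)| = 284 × 8.31 / 43.8 = 53.888
20 log₁₀(53.888) = 34.63 dB

34.6 dB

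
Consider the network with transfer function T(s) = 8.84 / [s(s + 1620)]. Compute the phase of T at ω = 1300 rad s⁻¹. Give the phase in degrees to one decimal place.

-128.7°

∠(j1300 + 1620) = arctan(1300/1620) = 38.75°
∠(j1300) = 90.00°
∠T(j1300) = − (38.75° + 90.00°) = -128.75°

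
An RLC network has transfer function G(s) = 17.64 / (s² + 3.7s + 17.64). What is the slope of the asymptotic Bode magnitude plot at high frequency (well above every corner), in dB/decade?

With 0 zeros and 2 poles, the high-frequency asymptotic slope is 20 × (0 − 2) = -40 dB/decade.

-40 dB/decade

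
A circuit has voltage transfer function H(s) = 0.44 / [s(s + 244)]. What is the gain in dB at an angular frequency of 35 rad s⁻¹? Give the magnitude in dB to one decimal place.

-85.8 dB

|j35 + 244| = √(35² + 244²) = 246.5
|j35| = 35
|H(j35)| = 0.44 / (246.5 × 35) = 5.1e-05
20 log₁₀(5.1e-05) = -85.85 dB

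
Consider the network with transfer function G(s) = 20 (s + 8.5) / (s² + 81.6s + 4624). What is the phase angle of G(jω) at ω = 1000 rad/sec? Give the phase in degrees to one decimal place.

-85.8 deg

∠(j1000 + 8.5) = arctan(1000/8.5) = 89.51°
∠[(j1000)² + 81.6(j1000) + 4624] = ∠[-9.9538e+05 + j81600] = 175.31°
∠G(j1000) = 89.51° − 175.31° = -85.80°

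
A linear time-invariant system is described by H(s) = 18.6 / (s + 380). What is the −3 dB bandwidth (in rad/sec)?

For a single-pole low-pass, the −3 dB point is at the pole: ω = 380 rad/sec.

380 rad/sec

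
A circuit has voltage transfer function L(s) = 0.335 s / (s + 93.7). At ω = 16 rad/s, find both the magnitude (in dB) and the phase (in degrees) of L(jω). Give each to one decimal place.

|L| = -25.0 dB, ∠L = 80.3°

|j16| = 16
|j16 + 93.7| = √(16² + 93.7²) = 95.06
|L(j16)| = 0.335 × 16 / 95.06 = 0.056388
20 log₁₀(0.056388) = -24.98 dB
∠(j16) = 90.00°
∠(j16 + 93.7) = arctan(16/93.7) = 9.69°
∠L(j16) = 90.00° − 9.69° = 80.31°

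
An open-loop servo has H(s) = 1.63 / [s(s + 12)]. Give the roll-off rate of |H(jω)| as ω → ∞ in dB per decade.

-40 dB/decade

With 0 zeros and 2 poles, the high-frequency asymptotic slope is 20 × (0 − 2) = -40 dB/decade.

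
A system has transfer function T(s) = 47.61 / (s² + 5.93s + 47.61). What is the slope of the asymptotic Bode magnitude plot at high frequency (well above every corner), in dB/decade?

-40 dB/decade

With 0 zeros and 2 poles, the high-frequency asymptotic slope is 20 × (0 − 2) = -40 dB/decade.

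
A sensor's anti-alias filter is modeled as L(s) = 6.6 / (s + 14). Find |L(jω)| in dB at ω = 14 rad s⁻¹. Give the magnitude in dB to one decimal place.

-9.5 dB

|j14 + 14| = √(14² + 14²) = 19.8
|L(j14)| = 6.6 / 19.8 = 0.33335
20 log₁₀(0.33335) = -9.54 dB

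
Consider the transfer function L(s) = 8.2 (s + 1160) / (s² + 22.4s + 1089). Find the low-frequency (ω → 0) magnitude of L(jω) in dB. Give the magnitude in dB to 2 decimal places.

18.82 dB

L(0) = 8.2 × 1160 / 1089 = 8.7346
20 log₁₀(8.7346) = 18.825 dB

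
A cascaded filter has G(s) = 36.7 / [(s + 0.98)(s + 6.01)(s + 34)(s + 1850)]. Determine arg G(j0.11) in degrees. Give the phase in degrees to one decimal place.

-7.6°

∠(j0.11 + 0.98) = arctan(0.11/0.98) = 6.40°
∠(j0.11 + 6.01) = arctan(0.11/6.01) = 1.05°
∠(j0.11 + 34) = arctan(0.11/34) = 0.19°
∠(j0.11 + 1850) = arctan(0.11/1850) = 0.00°
∠G(j0.11) = − (6.40° + 1.05° + 0.19° + 0.00°) = -7.64°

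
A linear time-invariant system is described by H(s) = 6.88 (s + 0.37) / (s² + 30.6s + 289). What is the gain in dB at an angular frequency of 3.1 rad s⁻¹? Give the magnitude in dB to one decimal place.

|j3.1 + 0.37| = √(3.1² + 0.37²) = 3.122
|(j3.1)² + 30.6(j3.1) + 289| = |279.39 + j94.86| = 295.1
|H(j3.1)| = 6.88 × 3.122 / 295.1 = 0.072798
20 log₁₀(0.072798) = -22.76 dB

-22.8 dB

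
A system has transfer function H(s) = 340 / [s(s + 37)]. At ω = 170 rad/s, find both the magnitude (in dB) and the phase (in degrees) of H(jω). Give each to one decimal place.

|j170 + 37| = √(170² + 37²) = 174
|j170| = 170
|H(j170)| = 340 / (174 × 170) = 0.011496
20 log₁₀(0.011496) = -38.79 dB
∠(j170 + 37) = arctan(170/37) = 77.72°
∠(j170) = 90.00°
∠H(j170) = − (77.72° + 90.00°) = -167.72°

|H| = -38.8 dB, ∠H = -167.7 deg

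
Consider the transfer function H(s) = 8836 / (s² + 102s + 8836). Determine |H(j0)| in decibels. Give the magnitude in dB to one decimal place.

0.0 dB

H(0) = 8836 / 8836 = 1
20 log₁₀(1) = 0.00 dB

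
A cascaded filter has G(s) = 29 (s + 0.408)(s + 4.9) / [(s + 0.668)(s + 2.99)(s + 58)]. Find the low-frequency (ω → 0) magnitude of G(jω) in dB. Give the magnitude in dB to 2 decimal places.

G(0) = 29 × 0.408 × 4.9 / (0.668 × 2.99 × 58) = 0.50047
20 log₁₀(0.50047) = -6.012 dB

-6.01 dB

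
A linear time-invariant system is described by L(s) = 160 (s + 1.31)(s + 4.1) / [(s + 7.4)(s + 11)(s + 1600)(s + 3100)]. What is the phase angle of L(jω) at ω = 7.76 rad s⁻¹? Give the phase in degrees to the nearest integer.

61°

∠(j7.76 + 1.31) = arctan(7.76/1.31) = 80.42°
∠(j7.76 + 4.1) = arctan(7.76/4.1) = 62.15°
∠(j7.76 + 7.4) = arctan(7.76/7.4) = 46.36°
∠(j7.76 + 11) = arctan(7.76/11) = 35.20°
∠(j7.76 + 1600) = arctan(7.76/1600) = 0.28°
∠(j7.76 + 3100) = arctan(7.76/3100) = 0.14°
∠L(j7.76) = 80.42° + 62.15° − (46.36° + 35.20° + 0.28° + 0.14°) = 60.59°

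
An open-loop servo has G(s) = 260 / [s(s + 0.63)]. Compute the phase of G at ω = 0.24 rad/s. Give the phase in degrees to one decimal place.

∠(j0.24 + 0.63) = arctan(0.24/0.63) = 20.85°
∠(j0.24) = 90.00°
∠G(j0.24) = − (20.85° + 90.00°) = -110.85°

-110.9°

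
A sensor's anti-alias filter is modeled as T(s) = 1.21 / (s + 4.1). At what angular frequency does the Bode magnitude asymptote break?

4.1 rad s⁻¹

The single real pole at s = −4.1 gives a corner at ω = 4.1 rad s⁻¹.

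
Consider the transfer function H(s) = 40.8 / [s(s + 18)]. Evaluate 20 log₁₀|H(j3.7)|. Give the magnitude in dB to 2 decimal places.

|j3.7 + 18| = √(3.7² + 18²) = 18.38
|j3.7| = 3.7
|H(j3.7)| = 40.8 / (18.38 × 3.7) = 0.60007
20 log₁₀(0.60007) = -4.436 dB

-4.44 dB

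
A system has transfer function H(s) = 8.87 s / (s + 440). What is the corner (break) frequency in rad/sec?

440 rad/sec

The single real pole at s = −440 gives a corner at ω = 440 rad/sec.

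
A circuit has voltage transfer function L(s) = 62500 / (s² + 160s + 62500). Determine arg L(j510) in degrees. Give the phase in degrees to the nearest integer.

∠[(j510)² + 160(j510) + 62500] = ∠[-1.976e+05 + j81600] = 157.56°
∠L(j510) = −157.56° = -157.56°

-158°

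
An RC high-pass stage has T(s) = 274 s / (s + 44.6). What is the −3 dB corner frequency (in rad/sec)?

For a single-pole high-pass, the −3 dB point is at the pole: ω = 44.6 rad/sec.

44.6 rad/sec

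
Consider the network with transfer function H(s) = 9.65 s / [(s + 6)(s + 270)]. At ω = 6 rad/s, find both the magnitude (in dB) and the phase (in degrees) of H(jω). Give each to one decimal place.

|j6| = 6
|j6 + 6| = √(6² + 6²) = 8.485
|j6 + 270| = √(6² + 270²) = 270.1
|H(j6)| = 9.65 × 6 / (8.485 × 270.1) = 0.025266
20 log₁₀(0.025266) = -31.95 dB
∠(j6) = 90.00°
∠(j6 + 6) = arctan(6/6) = 45.00°
∠(j6 + 270) = arctan(6/270) = 1.27°
∠H(j6) = 90.00° − (45.00° + 1.27°) = 43.73°

|H| = -31.9 dB, ∠H = 43.7 deg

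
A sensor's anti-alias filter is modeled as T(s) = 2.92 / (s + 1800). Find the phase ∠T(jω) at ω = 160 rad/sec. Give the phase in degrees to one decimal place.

∠(j160 + 1800) = arctan(160/1800) = 5.08°
∠T(j160) = −5.08° = -5.08°

-5.1°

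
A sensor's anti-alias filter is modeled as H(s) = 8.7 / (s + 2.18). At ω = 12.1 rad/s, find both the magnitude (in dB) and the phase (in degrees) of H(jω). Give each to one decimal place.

|j12.1 + 2.18| = √(12.1² + 2.18²) = 12.29
|H(j12.1)| = 8.7 / 12.29 = 0.70762
20 log₁₀(0.70762) = -3.00 dB
∠(j12.1 + 2.18) = arctan(12.1/2.18) = 79.79°
∠H(j12.1) = −79.79° = -79.79°

|H| = -3.0 dB, ∠H = -79.8°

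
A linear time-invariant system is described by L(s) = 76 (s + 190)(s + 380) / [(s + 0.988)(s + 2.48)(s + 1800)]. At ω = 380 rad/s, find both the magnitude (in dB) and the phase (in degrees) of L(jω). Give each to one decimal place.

|j380 + 190| = √(380² + 190²) = 424.9
|j380 + 380| = √(380² + 380²) = 537.4
|j380 + 0.988| = √(380² + 0.988²) = 380
|j380 + 2.48| = √(380² + 2.48²) = 380
|j380 + 1800| = √(380² + 1800²) = 1840
|L(j380)| = 76 × 424.9 × 537.4 / (380 × 380 × 1840) = 0.065318
20 log₁₀(0.065318) = -23.70 dB
∠(j380 + 190) = arctan(380/190) = 63.43°
∠(j380 + 380) = arctan(380/380) = 45.00°
∠(j380 + 0.988) = arctan(380/0.988) = 89.85°
∠(j380 + 2.48) = arctan(380/2.48) = 89.63°
∠(j380 + 1800) = arctan(380/1800) = 11.92°
∠L(j380) = 63.43° + 45.00° − (89.85° + 89.63° + 11.92°) = -82.96°

|L| = -23.7 dB, ∠L = -83.0°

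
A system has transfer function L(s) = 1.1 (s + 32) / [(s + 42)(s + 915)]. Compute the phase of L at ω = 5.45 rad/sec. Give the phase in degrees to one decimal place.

1.9°

∠(j5.45 + 32) = arctan(5.45/32) = 9.67°
∠(j5.45 + 42) = arctan(5.45/42) = 7.39°
∠(j5.45 + 915) = arctan(5.45/915) = 0.34°
∠L(j5.45) = 9.67° − (7.39° + 0.34°) = 1.93°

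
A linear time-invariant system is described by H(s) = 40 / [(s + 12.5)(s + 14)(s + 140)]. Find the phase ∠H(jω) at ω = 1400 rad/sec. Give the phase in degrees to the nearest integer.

-263°

∠(j1400 + 12.5) = arctan(1400/12.5) = 89.49°
∠(j1400 + 14) = arctan(1400/14) = 89.43°
∠(j1400 + 140) = arctan(1400/140) = 84.29°
∠H(j1400) = − (89.49° + 89.43° + 84.29°) = -263.20°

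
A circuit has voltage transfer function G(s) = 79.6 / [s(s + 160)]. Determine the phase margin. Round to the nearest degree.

Gain crossover: |G(jω)| = 1 at ω ≈ 0.497 rad s⁻¹.
∠G(j0.497) = −90° − arctan(0.497/160) ≈ -90.18°
PM = 180° + (-90.18°) = 89.82°

90°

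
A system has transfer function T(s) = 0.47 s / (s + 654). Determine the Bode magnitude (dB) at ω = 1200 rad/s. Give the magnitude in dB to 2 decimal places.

-7.69 dB

|j1200| = 1200
|j1200 + 654| = √(1200² + 654²) = 1367
|T(j1200)| = 0.47 × 1200 / 1367 = 0.41269
20 log₁₀(0.41269) = -7.688 dB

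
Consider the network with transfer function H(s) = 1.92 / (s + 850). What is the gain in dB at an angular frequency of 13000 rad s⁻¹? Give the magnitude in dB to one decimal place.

-76.6 dB

|j13000 + 850| = √(13000² + 850²) = 1.303e+04
|H(j13000)| = 1.92 / 1.303e+04 = 0.00014738
20 log₁₀(0.00014738) = -76.63 dB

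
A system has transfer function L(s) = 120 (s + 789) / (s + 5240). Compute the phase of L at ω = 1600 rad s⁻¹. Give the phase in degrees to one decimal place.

46.8°

∠(j1600 + 789) = arctan(1600/789) = 63.75°
∠(j1600 + 5240) = arctan(1600/5240) = 16.98°
∠L(j1600) = 63.75° − 16.98° = 46.77°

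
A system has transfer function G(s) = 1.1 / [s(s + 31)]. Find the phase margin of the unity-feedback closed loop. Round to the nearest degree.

Gain crossover: |G(jω)| = 1 at ω ≈ 0.0355 rad s⁻¹.
∠G(j0.0355) = −90° − arctan(0.0355/31) ≈ -90.07°
PM = 180° + (-90.07°) = 89.93°

90°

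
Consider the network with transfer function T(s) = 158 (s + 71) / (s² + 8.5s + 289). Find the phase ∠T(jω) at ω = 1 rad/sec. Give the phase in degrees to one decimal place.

∠(j1 + 71) = arctan(1/71) = 0.81°
∠[(j1)² + 8.5(j1) + 289] = ∠[288 + j8.5] = 1.69°
∠T(j1) = 0.81° − 1.69° = -0.88°

-0.9°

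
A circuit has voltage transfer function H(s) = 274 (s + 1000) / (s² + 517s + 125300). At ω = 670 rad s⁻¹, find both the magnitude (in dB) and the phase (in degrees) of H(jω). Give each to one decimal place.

|H| = -3.2 dB, ∠H = -99.2°

|j670 + 1000| = √(670² + 1000²) = 1204
|(j670)² + 517(j670) + 125300| = |-3.236e+05 + j3.4639e+05| = 4.74e+05
|H(j670)| = 274 × 1204 / 4.74e+05 = 0.69577
20 log₁₀(0.69577) = -3.15 dB
∠(j670 + 1000) = arctan(670/1000) = 33.82°
∠[(j670)² + 517(j670) + 125300] = ∠[-3.236e+05 + j3.4639e+05] = 133.05°
∠H(j670) = 33.82° − 133.05° = -99.23°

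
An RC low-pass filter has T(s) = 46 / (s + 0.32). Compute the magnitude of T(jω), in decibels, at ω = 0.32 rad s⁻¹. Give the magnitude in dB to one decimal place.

|j0.32 + 0.32| = √(0.32² + 0.32²) = 0.4525
|T(j0.32)| = 46 / 0.4525 = 101.65
20 log₁₀(101.65) = 40.14 dB

40.1 dB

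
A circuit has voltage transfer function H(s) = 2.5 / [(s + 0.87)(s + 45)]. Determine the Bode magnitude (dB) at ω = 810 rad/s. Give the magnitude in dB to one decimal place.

|j810 + 0.87| = √(810² + 0.87²) = 810
|j810 + 45| = √(810² + 45²) = 811.2
|H(j810)| = 2.5 / (810 × 811.2) = 3.8045e-06
20 log₁₀(3.8045e-06) = -108.39 dB

-108.4 dB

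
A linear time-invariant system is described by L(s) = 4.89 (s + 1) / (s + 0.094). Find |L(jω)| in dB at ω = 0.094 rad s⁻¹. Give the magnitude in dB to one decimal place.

31.4 dB

|j0.094 + 1| = √(0.094² + 1²) = 1.004
|j0.094 + 0.094| = √(0.094² + 0.094²) = 0.1329
|L(j0.094)| = 4.89 × 1.004 / 0.1329 = 36.947
20 log₁₀(36.947) = 31.35 dB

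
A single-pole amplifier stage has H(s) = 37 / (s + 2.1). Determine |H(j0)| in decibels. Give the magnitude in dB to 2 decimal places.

24.92 dB

H(0) = 37 / 2.1 = 17.619
20 log₁₀(17.619) = 24.920 dB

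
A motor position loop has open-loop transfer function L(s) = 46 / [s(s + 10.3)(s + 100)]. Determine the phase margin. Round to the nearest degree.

Gain crossover: |L(jω)| = 1 at ω ≈ 0.0447 rad s⁻¹.
∠L(j0.0447) = −90° − arctan(0.0447/10.3) − arctan(0.0447/100) ≈ -90.27°
PM = 180° + (-90.27°) = 89.73°

90°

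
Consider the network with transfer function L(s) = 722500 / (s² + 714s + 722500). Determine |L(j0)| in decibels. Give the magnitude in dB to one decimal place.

L(0) = 722500 / 722500 = 1
20 log₁₀(1) = 0.00 dB

0.0 dB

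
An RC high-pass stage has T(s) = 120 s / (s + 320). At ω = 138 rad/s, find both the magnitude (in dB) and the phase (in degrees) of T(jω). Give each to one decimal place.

|T| = 33.5 dB, ∠T = 66.7°

|j138| = 138
|j138 + 320| = √(138² + 320²) = 348.5
|T(j138)| = 120 × 138 / 348.5 = 47.52
20 log₁₀(47.52) = 33.54 dB
∠(j138) = 90.00°
∠(j138 + 320) = arctan(138/320) = 23.33°
∠T(j138) = 90.00° − 23.33° = 66.67°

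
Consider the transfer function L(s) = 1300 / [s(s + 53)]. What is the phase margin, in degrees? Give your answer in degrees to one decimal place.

66.9°

Gain crossover: |L(jω)| = 1 at ω ≈ 22.6 rad/sec.
∠L(j22.6) = −90° − arctan(22.6/53) ≈ -113.06°
PM = 180° + (-113.06°) = 66.94°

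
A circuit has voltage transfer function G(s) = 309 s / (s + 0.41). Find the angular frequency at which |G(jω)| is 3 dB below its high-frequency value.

0.41 rad s⁻¹

For a single-pole high-pass, the −3 dB point is at the pole: ω = 0.41 rad s⁻¹.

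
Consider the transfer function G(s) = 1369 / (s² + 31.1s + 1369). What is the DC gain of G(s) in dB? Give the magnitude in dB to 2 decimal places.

G(0) = 1369 / 1369 = 1
20 log₁₀(1) = 0.000 dB

0.00 dB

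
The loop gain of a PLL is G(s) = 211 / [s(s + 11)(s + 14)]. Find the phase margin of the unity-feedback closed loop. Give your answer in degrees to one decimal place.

77.5 deg

Gain crossover: |G(jω)| = 1 at ω ≈ 1.35 rad/sec.
∠G(j1.35) = −90° − arctan(1.35/11) − arctan(1.35/14) ≈ -102.54°
PM = 180° + (-102.54°) = 77.46°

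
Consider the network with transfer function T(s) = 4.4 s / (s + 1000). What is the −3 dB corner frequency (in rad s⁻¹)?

For a single-pole high-pass, the −3 dB point is at the pole: ω = 1000 rad s⁻¹.

1000 rad s⁻¹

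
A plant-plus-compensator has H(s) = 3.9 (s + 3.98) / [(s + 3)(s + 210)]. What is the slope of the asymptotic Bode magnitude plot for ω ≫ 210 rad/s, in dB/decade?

With 1 zero and 2 poles, the high-frequency asymptotic slope is 20 × (1 − 2) = -20 dB/decade.

-20 dB/decade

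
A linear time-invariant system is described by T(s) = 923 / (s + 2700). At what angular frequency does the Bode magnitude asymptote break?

The single real pole at s = −2700 gives a corner at ω = 2700 rad s⁻¹.

2700 rad s⁻¹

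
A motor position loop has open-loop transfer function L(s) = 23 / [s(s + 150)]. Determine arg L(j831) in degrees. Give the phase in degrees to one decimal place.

∠(j831 + 150) = arctan(831/150) = 79.77°
∠(j831) = 90.00°
∠L(j831) = − (79.77° + 90.00°) = -169.77°

-169.8°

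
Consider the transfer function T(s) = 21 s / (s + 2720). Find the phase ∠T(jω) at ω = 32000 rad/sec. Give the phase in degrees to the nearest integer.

∠(j32000) = 90.00°
∠(j32000 + 2720) = arctan(32000/2720) = 85.14°
∠T(j32000) = 90.00° − 85.14° = 4.86°

5 deg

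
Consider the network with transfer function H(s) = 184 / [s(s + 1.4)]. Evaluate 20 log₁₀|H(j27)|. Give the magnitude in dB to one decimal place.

-12.0 dB

|j27 + 1.4| = √(27² + 1.4²) = 27.04
|j27| = 27
|H(j27)| = 184 / (27.04 × 27) = 0.25206
20 log₁₀(0.25206) = -11.97 dB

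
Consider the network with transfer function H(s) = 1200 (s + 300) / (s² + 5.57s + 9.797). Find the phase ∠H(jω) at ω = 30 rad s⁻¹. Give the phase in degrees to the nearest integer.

∠(j30 + 300) = arctan(30/300) = 5.71°
∠[(j30)² + 5.57(j30) + 9.797] = ∠[-890.2 + j167.1] = 169.37°
∠H(j30) = 5.71° − 169.37° = -163.66°

-164 deg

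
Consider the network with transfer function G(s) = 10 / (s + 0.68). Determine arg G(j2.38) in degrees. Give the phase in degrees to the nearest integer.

-74°

∠(j2.38 + 0.68) = arctan(2.38/0.68) = 74.05°
∠G(j2.38) = −74.05° = -74.05°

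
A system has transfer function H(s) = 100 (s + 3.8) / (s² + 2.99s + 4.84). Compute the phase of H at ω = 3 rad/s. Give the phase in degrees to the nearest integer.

-77°

∠(j3 + 3.8) = arctan(3/3.8) = 38.29°
∠[(j3)² + 2.99(j3) + 4.84] = ∠[-4.16 + j8.97] = 114.88°
∠H(j3) = 38.29° − 114.88° = -76.59°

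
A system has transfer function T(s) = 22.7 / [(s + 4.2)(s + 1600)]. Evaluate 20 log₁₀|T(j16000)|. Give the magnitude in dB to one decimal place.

|j16000 + 4.2| = √(16000² + 4.2²) = 1.6e+04
|j16000 + 1600| = √(16000² + 1600²) = 1.608e+04
|T(j16000)| = 22.7 / (1.6e+04 × 1.608e+04) = 8.8232e-08
20 log₁₀(8.8232e-08) = -141.09 dB

-141.1 dB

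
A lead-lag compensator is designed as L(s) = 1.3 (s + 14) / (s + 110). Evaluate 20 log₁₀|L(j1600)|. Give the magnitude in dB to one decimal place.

2.3 dB

|j1600 + 14| = √(1600² + 14²) = 1600
|j1600 + 110| = √(1600² + 110²) = 1604
|L(j1600)| = 1.3 × 1600 / 1604 = 1.297
20 log₁₀(1.297) = 2.26 dB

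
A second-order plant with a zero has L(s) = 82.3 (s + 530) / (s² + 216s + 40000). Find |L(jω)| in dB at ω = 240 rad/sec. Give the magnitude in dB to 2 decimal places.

|j240 + 530| = √(240² + 530²) = 581.8
|(j240)² + 216(j240) + 40000| = |-17600 + j51840| = 5.475e+04
|L(j240)| = 82.3 × 581.8 / 5.475e+04 = 0.87463
20 log₁₀(0.87463) = -1.163 dB

-1.16 dB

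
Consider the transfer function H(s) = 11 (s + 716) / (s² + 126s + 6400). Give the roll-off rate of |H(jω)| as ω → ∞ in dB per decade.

With 1 zero and 2 poles, the high-frequency asymptotic slope is 20 × (1 − 2) = -20 dB/decade.

-20 dB/decade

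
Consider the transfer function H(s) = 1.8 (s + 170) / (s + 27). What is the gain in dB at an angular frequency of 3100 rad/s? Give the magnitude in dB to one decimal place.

|j3100 + 170| = √(3100² + 170²) = 3105
|j3100 + 27| = √(3100² + 27²) = 3100
|H(j3100)| = 1.8 × 3105 / 3100 = 1.8026
20 log₁₀(1.8026) = 5.12 dB

5.1 dB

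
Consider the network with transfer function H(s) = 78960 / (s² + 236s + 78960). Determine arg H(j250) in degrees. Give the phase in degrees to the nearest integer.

∠[(j250)² + 236(j250) + 78960] = ∠[16460 + j59000] = 74.41°
∠H(j250) = −74.41° = -74.41°

-74°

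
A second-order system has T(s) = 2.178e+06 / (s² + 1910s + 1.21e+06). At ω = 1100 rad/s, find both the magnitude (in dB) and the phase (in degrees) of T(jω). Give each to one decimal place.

|(j1100)² + 1910(j1100) + 1.21e+06| = |0 + j2.101e+06| = 2.101e+06
|T(j1100)| = 2.178e+06 / 2.101e+06 = 1.0366
20 log₁₀(1.0366) = 0.31 dB
∠[(j1100)² + 1910(j1100) + 1.21e+06] = ∠[0 + j2.101e+06] = 90.00°
∠T(j1100) = −90.00° = -90.00°

|T| = 0.3 dB, ∠T = -90.0 deg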